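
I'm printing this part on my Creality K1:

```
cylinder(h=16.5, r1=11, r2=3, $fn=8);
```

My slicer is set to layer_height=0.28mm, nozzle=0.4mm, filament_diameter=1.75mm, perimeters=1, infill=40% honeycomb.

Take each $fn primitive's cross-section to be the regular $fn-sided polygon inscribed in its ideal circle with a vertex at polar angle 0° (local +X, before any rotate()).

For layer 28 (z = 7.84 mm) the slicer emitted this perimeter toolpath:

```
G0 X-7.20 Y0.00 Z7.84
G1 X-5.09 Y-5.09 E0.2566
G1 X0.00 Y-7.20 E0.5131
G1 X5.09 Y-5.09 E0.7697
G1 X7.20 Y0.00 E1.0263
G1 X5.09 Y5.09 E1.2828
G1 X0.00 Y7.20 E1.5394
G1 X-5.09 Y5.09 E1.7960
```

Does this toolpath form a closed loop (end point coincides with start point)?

no

Start point (G0): (-7.20, 0.00). End point (last G1): the path does not return to the start — open.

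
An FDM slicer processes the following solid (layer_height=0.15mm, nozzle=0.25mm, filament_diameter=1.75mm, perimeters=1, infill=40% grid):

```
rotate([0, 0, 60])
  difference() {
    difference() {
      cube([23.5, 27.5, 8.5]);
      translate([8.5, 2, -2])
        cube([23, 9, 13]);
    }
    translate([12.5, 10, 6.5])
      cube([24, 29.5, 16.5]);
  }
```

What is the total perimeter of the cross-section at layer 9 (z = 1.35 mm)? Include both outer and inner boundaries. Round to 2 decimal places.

132.00 mm

At z = 1.35 mm: the 23.5×27.5 cube contributes its full rectangle (perimeter 102.00 mm); the cube at (8.5, 2) is present — its section is the full 23×9 rectangle (perimeter 64.00 mm); Subtracting the remaining from the first: starting from the 23.5×27.5 cube, the 23×9 cube at (8.5, 2) partially overlaps it — only the 135.00 mm² overlap (of its 207.00 mm²) is removed, clipping the outline — boundary = 132.00 mm; the cube at (12.5, 10) is not intersected at this z (z outside [6.5, 23]); After the difference (first − rest): none of the subtracted shapes is present at this height, so that combined region is unchanged — boundary = 132.00 mm; (whole slice rotated 60° about Z — lengths, areas and connectivity unchanged). Overall, the cross-section is a single solid region. Total boundary length (outer) = 132.00 mm.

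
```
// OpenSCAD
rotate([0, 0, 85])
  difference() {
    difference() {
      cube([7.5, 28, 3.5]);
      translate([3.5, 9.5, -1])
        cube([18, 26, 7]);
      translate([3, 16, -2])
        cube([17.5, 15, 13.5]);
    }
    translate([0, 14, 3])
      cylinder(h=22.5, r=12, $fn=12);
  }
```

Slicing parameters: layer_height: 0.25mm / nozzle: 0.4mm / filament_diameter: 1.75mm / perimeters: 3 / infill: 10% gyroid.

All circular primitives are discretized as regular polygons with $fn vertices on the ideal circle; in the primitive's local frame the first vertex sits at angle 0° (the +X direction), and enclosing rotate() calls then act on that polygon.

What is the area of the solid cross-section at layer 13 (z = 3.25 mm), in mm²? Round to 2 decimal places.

At z = 3.25 mm: the cube (footprint 7.5×28) is included at this height (area 210.00 mm²); the cube at (3.5, 9.5) (footprint 18×26) is included at this height (area 468.00 mm²); the cube at (3, 16) is present — its section is the full 17.5×15 rectangle (area 262.50 mm²); Taking the first minus the rest: starting from the 7.5×28 cube (210.00 mm²), the 18×26 cube at (3.5, 9.5) partially overlaps it — only the 74.00 mm² overlap (of its 468.00 mm²) is removed, clipping the outline; the 17.5×15 cube at (3, 16) partially overlaps it — only the 6.00 mm² overlap (of its 262.50 mm²) is removed, clipping the outline — area = 130.00 mm²; the r=12 cylinder at (0, 14) contributes a regular 12-gon of circumradius 12 (area = (12/2)·12.000²·sin(360°/12) = 432.00 mm²); Taking the first minus the rest: starting from that combined region (130.00 mm²), the r=12 cylinder at (0, 14) partially overlaps it — only the 99.43 mm² overlap (of its 432.00 mm²) is removed, clipping the outline — area = 30.57 mm²; (rotated 85° about Z; rotation is an isometry so areas/perimeters/island counts are preserved). Overall, the cross-section has 2 separate islands. Net area = 30.57 mm².

30.57 mm²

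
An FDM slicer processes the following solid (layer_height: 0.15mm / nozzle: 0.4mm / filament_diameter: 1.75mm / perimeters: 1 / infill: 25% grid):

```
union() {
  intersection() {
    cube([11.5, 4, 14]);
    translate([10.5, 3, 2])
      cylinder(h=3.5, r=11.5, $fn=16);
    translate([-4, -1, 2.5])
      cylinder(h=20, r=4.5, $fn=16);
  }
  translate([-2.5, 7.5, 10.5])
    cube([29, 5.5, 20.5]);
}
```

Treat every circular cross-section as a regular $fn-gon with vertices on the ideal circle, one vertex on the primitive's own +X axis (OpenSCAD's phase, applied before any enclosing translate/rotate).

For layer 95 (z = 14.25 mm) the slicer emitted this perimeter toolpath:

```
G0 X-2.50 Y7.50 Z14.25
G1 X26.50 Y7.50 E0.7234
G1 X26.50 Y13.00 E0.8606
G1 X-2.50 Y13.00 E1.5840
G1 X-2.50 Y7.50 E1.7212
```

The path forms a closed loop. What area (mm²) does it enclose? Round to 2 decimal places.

Apply the shoelace formula to the sequence of (X, Y) vertices; enclosed area = 159.50 mm².

159.50 mm²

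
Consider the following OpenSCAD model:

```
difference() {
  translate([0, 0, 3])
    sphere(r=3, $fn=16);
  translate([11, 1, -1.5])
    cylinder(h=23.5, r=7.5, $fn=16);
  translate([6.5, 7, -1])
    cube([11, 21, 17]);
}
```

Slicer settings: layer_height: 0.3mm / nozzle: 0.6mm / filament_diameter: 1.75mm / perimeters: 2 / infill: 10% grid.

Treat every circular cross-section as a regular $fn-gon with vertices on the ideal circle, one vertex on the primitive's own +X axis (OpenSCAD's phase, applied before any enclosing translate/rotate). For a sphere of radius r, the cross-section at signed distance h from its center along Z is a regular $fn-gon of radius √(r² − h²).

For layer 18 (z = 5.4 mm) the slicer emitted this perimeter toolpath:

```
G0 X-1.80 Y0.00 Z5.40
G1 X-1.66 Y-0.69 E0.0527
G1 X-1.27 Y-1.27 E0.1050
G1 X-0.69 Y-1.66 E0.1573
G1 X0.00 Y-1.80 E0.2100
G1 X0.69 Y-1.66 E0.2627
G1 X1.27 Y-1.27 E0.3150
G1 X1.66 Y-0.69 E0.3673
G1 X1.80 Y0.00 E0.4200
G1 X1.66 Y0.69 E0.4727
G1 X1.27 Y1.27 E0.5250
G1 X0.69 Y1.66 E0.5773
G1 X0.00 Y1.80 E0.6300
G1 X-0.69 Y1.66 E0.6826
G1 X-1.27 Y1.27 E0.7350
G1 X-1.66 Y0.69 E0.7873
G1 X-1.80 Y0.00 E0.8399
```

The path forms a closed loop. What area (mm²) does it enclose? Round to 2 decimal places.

Apply the shoelace formula to the sequence of (X, Y) vertices; enclosed area = 9.90 mm².

9.90 mm²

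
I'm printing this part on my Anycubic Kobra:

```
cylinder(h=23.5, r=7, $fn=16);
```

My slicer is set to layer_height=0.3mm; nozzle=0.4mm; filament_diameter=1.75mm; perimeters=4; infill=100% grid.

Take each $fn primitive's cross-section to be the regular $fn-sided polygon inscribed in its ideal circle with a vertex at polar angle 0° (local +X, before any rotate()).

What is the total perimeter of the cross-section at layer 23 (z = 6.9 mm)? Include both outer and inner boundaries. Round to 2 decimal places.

43.70 mm

At z = 6.9 mm: the cylinder: section is a regular 16-gon, circumradius r=7 (perimeter = 2·16·7.000·sin(180°/16) = 43.70 mm). Overall, the cross-section is a single solid region. Total boundary length (outer) = 43.70 mm.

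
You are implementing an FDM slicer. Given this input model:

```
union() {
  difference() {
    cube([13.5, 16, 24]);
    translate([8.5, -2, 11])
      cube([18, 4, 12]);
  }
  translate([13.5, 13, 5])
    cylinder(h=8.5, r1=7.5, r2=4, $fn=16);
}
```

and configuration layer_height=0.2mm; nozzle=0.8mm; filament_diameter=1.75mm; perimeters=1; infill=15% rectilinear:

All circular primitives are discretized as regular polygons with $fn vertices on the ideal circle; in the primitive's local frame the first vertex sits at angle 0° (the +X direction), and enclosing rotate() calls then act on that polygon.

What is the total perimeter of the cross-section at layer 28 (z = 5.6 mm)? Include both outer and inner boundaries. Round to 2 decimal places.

At z = 5.6 mm: the cube (footprint 13.5×16) is included at this height (perimeter 59.00 mm); the cube at (8.5, -2) does not reach this height (z outside [11, 23]); Taking the first minus the rest: none of the subtracted shapes is present at this height, so the 13.5×16 cube is unchanged — boundary = 59.00 mm; the cone at (13.5, 13) (r1=7.5→r2=4) has section circumradius 7.253 here — a regular 16-gon (perimeter = 2·16·7.253·sin(180°/16) = 45.28 mm); Taking the union: the regions partially overlap (shared area 61.11 mm²), so the edge portions inside another operand are dropped and the merged outline is re-measured after clipping — boundary = 73.06 mm. Overall, the cross-section is a single solid region. Total boundary length (outer) = 73.06 mm.

73.06 mm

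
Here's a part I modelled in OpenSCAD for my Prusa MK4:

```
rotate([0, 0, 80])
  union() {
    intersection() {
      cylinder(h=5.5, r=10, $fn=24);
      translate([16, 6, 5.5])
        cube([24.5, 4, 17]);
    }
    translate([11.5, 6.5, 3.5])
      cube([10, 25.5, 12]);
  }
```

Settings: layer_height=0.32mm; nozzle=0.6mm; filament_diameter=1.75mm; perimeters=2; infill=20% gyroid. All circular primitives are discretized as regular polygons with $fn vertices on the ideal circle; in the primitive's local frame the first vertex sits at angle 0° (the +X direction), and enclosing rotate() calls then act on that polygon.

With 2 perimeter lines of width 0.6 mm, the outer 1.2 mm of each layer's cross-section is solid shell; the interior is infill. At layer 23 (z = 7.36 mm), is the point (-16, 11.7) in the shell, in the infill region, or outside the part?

outside

At z = 7.36 mm: the cylinder is absent (z outside [0, 5.5]); the cube at (16, 6) (footprint 24.5×4) is included at this height; Keeping only the common overlap: at least one operand is absent at this height, so nothing remains; the 10×25.5 cube at (11.5, 6.5) contributes its full rectangle; Taking the union: only the 10×25.5 cube at (11.5, 6.5) is present, so the union is just that shape — 1 connected region; (rotated 80° about Z; rotation is an isometry so areas/perimeters/island counts are preserved). Overall, the cross-section is a single solid region. Undo the 80° rotation: the query point maps to (8.744, 17.789) in the un-rotated model frame. The nearest boundary edge runs (11.50, 32.00)→(11.50, 6.50); distance from the point to it = 2.76 mm. The point is not inside any of the regions above, so it lies outside the cross-section (2.76 mm from the nearest boundary).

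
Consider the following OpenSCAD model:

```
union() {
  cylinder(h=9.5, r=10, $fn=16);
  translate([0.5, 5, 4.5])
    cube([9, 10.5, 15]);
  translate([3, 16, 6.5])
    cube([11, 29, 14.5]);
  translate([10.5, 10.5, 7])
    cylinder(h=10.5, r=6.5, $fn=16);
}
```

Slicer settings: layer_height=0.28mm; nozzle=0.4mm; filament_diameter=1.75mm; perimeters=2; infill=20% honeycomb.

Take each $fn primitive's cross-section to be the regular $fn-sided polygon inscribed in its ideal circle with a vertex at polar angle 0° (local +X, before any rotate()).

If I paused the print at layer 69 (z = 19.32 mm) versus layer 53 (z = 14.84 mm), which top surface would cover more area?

layer 53 (z = 14.84 mm)

Layer 69 (z = 19.32): the cylinder is not intersected at this z (z outside [0, 9.5]); the cube at (0.5, 5) (footprint 9×10.5) is included at this height (area 94.50 mm²); the 11×29 cube at (3, 16) contributes its full rectangle (area 319.00 mm²); the cylinder at (10.5, 10.5) does not reach this height (z outside [7, 17.5]); Combining (union): the 2 present regions are separate (no shared area or edge), so areas and boundary lengths simply add and each stays a separate island — area = 413.50 mm². So its area = 413.50 mm². Layer 53 (z = 14.84): the cylinder is absent (z outside [0, 9.5]); the cube at (0.5, 5) is present — its section is the full 9×10.5 rectangle (area 94.50 mm²); the cube at (3, 16) (footprint 11×29) is included at this height (area 319.00 mm²); the r=6.5 cylinder at (10.5, 10.5) contributes a regular 16-gon of circumradius 6.5 (area = (16/2)·6.500²·sin(360°/16) = 129.35 mm²); Taking the union: the regions partially overlap — summed areas 542.85 mm² minus the doubly-counted overlap 52.36 mm² gives 490.48 mm² — area = 490.48 mm². So its area = 490.48 mm². Layer 53 is larger (490.48 vs 413.50 mm²).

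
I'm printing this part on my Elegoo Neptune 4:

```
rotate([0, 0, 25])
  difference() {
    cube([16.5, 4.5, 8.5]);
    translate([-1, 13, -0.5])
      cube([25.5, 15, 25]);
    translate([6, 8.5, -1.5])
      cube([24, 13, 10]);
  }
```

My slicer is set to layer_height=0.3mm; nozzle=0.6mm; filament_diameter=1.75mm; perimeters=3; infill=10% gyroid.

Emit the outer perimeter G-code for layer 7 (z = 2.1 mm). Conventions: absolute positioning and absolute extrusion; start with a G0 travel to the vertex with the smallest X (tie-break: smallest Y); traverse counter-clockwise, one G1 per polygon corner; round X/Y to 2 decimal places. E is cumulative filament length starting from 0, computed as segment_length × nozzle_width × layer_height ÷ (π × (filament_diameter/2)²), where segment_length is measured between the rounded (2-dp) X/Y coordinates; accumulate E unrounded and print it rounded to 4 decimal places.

G0 X-1.90 Y4.08 Z2.10
G1 X0.00 Y0.00 E0.3368
G1 X14.95 Y6.97 E1.5712
G1 X13.05 Y11.05 E1.9080
G1 X-1.90 Y4.08 E3.1424

At z = 2.1 mm: the 16.5×4.5 cube contributes its full rectangle; the cube at (-1, 13) is present — its section is the full 25.5×15 rectangle; the cube at (6, 8.5) (footprint 24×13) is included at this height; Taking the first minus the rest: starting from the 16.5×4.5 cube, the 25.5×15 cube at (-1, 13) misses the remaining region (no effect); the 24×13 cube at (6, 8.5) misses the remaining region (no effect) — 1 connected region; (whole slice rotated 25° about Z — lengths, areas and connectivity unchanged). The outline is a single polygon with 4 vertices. Extrusion per mm of travel: 0.6 × 0.3 / (π × 0.875²) = 0.074835. Accumulating E over each segment gives final E = 3.1424.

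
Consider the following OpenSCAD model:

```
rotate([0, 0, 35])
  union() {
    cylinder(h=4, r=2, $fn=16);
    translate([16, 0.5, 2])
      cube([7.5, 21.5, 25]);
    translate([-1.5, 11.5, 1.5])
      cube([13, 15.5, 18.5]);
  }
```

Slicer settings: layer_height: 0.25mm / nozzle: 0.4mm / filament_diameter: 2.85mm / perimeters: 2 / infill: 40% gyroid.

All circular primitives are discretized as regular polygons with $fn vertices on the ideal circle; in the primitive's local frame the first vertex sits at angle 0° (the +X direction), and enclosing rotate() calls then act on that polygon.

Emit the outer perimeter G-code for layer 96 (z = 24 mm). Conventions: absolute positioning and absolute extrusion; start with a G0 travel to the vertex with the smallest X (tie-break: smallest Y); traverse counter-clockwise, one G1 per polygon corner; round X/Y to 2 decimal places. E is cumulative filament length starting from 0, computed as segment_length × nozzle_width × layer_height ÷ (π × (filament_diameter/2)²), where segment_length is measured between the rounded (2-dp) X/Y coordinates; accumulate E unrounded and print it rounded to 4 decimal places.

At z = 24 mm: the cylinder does not reach this height (z outside [0, 4]); the cube at (16, 0.5) is present — its section is the full 7.5×21.5 rectangle; the cube at (-1.5, 11.5) does not reach this height (z outside [1.5, 20]); Merging all regions: only the 7.5×21.5 cube at (16, 0.5) is present, so the union is just that shape — 1 connected region; (rotated 35° about Z; rotation is an isometry so areas/perimeters/island counts are preserved). The outline is a single polygon with 4 vertices. Extrusion per mm of travel: 0.4 × 0.25 / (π × 1.425²) = 0.015675. Accumulating E over each segment gives final E = 0.9090.

G0 X0.49 Y27.20 Z24.00
G1 X12.82 Y9.59 E0.3370
G1 X18.96 Y13.89 E0.4545
G1 X6.63 Y31.50 E0.7915
G1 X0.49 Y27.20 E0.9090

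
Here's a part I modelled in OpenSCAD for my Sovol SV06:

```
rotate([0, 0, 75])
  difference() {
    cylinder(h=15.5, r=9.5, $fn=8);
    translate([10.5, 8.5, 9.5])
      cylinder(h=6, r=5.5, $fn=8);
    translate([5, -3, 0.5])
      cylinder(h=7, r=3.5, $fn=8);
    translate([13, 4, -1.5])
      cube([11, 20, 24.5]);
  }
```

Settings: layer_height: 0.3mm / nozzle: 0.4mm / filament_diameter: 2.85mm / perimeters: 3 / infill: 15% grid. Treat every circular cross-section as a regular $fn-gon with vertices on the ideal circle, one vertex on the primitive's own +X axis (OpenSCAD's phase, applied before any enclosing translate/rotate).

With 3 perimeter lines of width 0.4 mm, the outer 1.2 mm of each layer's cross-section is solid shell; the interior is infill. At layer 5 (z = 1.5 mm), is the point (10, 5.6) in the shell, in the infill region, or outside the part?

outside

At z = 1.5 mm: the r=9.5 cylinder contributes a regular 8-gon of circumradius 9.5; the cylinder at (10.5, 8.5) is not intersected at this z (z outside [9.5, 15.5]); the r=3.5 cylinder at (5, -3) gives a regular 8-gon of circumradius 3.5 (constant along its height); the 11×20 cube at (13, 4) contributes its full rectangle; Subtracting the remaining from the first: starting from the r=9.5 cylinder, the r=3.5 cylinder at (5, -3) partially overlaps it — only the 34.00 mm² overlap (of its 34.65 mm²) is removed, clipping the outline; the 11×20 cube at (13, 4) misses the remaining region (no effect) — 1 connected region; (whole slice rotated 75° about Z — lengths, areas and connectivity unchanged). Overall, the cross-section is a single solid region. Undo the 75° rotation: the query point maps to (7.997, -8.210) in the un-rotated model frame. The nearest boundary edge runs (6.72, -6.72)→(-0.00, -9.50); distance from the point to it = 1.97 mm. The point is not inside any of the regions above, so it lies outside the cross-section (1.97 mm from the nearest boundary).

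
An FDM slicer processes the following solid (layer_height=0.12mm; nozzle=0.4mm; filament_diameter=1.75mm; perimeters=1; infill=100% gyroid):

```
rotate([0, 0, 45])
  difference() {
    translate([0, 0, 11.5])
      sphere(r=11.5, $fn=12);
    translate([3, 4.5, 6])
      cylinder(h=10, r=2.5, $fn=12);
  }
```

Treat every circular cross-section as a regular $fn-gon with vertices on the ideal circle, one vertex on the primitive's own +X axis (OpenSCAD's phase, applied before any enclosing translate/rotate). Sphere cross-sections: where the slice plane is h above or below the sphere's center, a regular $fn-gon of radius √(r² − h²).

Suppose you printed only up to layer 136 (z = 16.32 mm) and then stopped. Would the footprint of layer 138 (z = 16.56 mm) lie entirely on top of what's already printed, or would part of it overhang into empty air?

entirely on top

Compare the two slices. At z = 16.32: the r=11.5 sphere slices to a regular 12-gon of circumradius 10.441 (√(r²−h²) with h=4.82 from center) (area = (12/2)·10.441²·sin(360°/12) = 327.05 mm²); the cylinder at (3, 4.5) does not reach this height (z outside [6, 16]); After the difference (first − rest): none of the subtracted shapes is present at this height, so the r=11.5 sphere is unchanged — area = 327.05 mm²; (rotated 45° about Z; rotation is an isometry so areas/perimeters/island counts are preserved). At z = 16.56: the sphere: section is a regular 12-gon, circumradius = √(r²−h²) = √(11.5²−5.06²) = 10.327 (area = (12/2)·10.327²·sin(360°/12) = 319.94 mm²); the cylinder at (3, 4.5) is not intersected at this z (z outside [6, 16]); Taking the first minus the rest: none of the subtracted shapes is present at this height, so the r=11.5 sphere is unchanged — area = 319.94 mm²; (rotated 45° about Z; rotation is an isometry so areas/perimeters/island counts are preserved). Checking containment: the cross-section at z = 16.56 is a subset of the cross-section at z = 16.32.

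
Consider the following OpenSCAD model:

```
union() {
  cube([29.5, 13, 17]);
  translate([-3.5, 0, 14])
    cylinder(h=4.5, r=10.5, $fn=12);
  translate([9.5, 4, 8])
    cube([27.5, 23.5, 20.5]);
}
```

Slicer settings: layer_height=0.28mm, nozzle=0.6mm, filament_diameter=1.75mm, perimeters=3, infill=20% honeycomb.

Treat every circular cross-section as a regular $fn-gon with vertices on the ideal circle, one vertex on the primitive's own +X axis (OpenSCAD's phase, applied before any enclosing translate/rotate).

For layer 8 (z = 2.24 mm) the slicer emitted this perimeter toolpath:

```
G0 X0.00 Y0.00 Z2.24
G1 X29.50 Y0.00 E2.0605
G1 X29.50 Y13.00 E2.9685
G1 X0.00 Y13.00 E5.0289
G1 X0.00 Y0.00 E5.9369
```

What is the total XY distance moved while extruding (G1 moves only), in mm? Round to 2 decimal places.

Sum the Euclidean lengths of each G1 segment: total = 85.00 mm.

85.00 mm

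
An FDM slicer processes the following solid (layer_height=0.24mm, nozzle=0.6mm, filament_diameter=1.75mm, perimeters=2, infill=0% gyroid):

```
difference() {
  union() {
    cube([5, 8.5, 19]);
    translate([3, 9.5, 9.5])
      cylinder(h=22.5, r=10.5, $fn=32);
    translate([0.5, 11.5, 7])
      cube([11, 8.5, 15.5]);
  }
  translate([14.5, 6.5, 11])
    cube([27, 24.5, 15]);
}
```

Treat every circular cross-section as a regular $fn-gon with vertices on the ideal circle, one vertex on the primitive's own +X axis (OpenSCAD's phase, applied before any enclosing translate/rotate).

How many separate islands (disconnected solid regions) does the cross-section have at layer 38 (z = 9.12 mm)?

2

At z = 9.12 mm: the cube is present — its section is the full 5×8.5 rectangle; the cylinder at (3, 9.5) is absent (z outside [9.5, 32]); the cube at (0.5, 11.5) (footprint 11×8.5) is included at this height; Combining (union): the 2 present regions are separate (no shared area or edge), so areas and boundary lengths simply add and each stays a separate island — 2 connected regions; the cube at (14.5, 6.5) does not reach this height (z outside [11, 26]); Taking the first minus the rest: none of the subtracted shapes is present at this height, so that combined region is unchanged — 2 connected regions. Overall, the cross-section has 2 separate islands. Island count = 2.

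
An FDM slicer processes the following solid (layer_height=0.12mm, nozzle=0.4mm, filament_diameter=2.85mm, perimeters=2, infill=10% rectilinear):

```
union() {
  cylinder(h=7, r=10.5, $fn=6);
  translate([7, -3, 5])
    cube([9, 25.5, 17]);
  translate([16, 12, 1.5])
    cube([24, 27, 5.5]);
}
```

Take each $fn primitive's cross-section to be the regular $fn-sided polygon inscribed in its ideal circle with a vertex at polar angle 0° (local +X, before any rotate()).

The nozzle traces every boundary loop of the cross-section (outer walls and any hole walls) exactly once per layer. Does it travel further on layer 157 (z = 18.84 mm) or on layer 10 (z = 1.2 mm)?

layer 157 (z = 18.84 mm)

Layer 157 (z = 18.84): the cylinder is not intersected at this z (z outside [0, 7]); the cube at (7, -3) (footprint 9×25.5) is included at this height (perimeter 69.00 mm); the cube at (16, 12) is not intersected at this z (z outside [1.5, 7]); Combining (union): only the 9×25.5 cube at (7, -3) is present, so the union is just that shape — boundary = 69.00 mm. So its perimeter = 69.00 mm. Layer 10 (z = 1.2): the cylinder: section is a regular 6-gon, circumradius r=10.5 (perimeter = 2·6·10.500·sin(180°/6) = 63.00 mm); the cube at (7, -3) is absent (z outside [5, 22]); the cube at (16, 12) does not reach this height (z outside [1.5, 7]); Taking the union: only the r=10.5 cylinder is present, so the union is just that shape — boundary = 63.00 mm. So its perimeter = 63.00 mm. Layer 157 is larger (69.00 vs 63.00 mm).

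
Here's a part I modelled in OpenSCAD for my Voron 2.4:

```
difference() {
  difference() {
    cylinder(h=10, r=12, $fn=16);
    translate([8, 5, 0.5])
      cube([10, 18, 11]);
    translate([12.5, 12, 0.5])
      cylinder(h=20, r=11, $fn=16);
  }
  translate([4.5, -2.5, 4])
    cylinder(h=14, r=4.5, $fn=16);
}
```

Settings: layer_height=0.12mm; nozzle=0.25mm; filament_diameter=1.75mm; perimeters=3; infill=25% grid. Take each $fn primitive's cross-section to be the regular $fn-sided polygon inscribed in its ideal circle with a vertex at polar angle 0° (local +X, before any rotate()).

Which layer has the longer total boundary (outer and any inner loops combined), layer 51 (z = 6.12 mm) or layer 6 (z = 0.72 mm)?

layer 51 (z = 6.12 mm)

Layer 51 (z = 6.12): the r=12 cylinder gives a regular 16-gon of circumradius 12 (constant along its height) (perimeter = 2·16·12.000·sin(180°/16) = 74.91 mm); the cube at (8, 5) is present — its section is the full 10×18 rectangle (perimeter 56.00 mm); the cylinder at (12.5, 12): section is a regular 16-gon, circumradius r=11 (perimeter = 2·16·11.000·sin(180°/16) = 68.67 mm); After the difference (first − rest): starting from the r=12 cylinder, the 10×18 cube at (8, 5) partially overlaps it — only the 5.83 mm² overlap (of its 180.00 mm²) is removed, clipping the outline; the r=11 cylinder at (12.5, 12) partially overlaps it — only the 47.88 mm² overlap (of its 370.44 mm²) is removed, clipping the outline — boundary = 75.05 mm; the r=4.5 cylinder at (4.5, -2.5) contributes a regular 16-gon of circumradius 4.5 (perimeter = 2·16·4.500·sin(180°/16) = 28.09 mm); Subtracting the remaining from the first: starting from that combined region, the r=4.5 cylinder at (4.5, -2.5) lies wholly inside it (removes its full 61.99 mm² and its 28.09 mm outline becomes a hole wall) — boundary (outer + 1 inner loop) = 103.15 mm. So its perimeter = 103.15 mm. Layer 6 (z = 0.72): the r=12 cylinder contributes a regular 16-gon of circumradius 12 (perimeter = 2·16·12.000·sin(180°/16) = 74.91 mm); the cube at (8, 5) is present — its section is the full 10×18 rectangle (perimeter 56.00 mm); the cylinder at (12.5, 12): section is a regular 16-gon, circumradius r=11 (perimeter = 2·16·11.000·sin(180°/16) = 68.67 mm); Taking the first minus the rest: starting from the r=12 cylinder, the 10×18 cube at (8, 5) partially overlaps it — only the 5.83 mm² overlap (of its 180.00 mm²) is removed, clipping the outline; the r=11 cylinder at (12.5, 12) partially overlaps it — only the 47.88 mm² overlap (of its 370.44 mm²) is removed, clipping the outline — boundary = 75.05 mm; the cylinder at (4.5, -2.5) is not intersected at this z (z outside [4, 18]); Taking the first minus the rest: none of the subtracted shapes is present at this height, so the result so far is unchanged — boundary = 75.05 mm. So its perimeter = 75.05 mm. Layer 51 is larger (103.15 vs 75.05 mm).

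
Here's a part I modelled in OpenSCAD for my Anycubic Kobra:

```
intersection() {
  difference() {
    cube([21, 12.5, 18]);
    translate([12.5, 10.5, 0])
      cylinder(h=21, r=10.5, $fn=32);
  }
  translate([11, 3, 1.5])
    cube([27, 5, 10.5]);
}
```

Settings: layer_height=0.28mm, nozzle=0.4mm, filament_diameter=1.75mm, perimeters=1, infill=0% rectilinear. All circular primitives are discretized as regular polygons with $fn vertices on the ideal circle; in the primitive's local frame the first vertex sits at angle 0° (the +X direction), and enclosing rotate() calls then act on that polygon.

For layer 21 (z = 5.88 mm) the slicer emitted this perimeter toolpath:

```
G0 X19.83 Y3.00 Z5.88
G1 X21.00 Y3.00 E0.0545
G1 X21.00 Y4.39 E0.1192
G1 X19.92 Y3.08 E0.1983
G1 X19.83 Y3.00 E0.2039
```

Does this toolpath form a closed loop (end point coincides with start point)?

Start point (G0): (19.83, 3.00). End point (last G1): the path returns to the start — closed.

yes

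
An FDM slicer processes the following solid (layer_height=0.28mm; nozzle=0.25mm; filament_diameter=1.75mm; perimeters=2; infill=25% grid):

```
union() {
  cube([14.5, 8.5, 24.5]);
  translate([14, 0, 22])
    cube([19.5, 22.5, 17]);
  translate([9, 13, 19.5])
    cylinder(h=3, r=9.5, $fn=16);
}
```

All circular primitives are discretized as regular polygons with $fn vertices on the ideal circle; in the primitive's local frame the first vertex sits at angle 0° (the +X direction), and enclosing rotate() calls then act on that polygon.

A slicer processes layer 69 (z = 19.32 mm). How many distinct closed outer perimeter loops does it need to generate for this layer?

At z = 19.32 mm: the 14.5×8.5 cube contributes its full rectangle; the cube at (14, 0) does not reach this height (z outside [22, 39]); the cylinder at (9, 13) does not reach this height (z outside [19.5, 22.5]); Merging all regions: only the 14.5×8.5 cube is present, so the union is just that shape — 1 connected region. The result has 1 disconnected region.

1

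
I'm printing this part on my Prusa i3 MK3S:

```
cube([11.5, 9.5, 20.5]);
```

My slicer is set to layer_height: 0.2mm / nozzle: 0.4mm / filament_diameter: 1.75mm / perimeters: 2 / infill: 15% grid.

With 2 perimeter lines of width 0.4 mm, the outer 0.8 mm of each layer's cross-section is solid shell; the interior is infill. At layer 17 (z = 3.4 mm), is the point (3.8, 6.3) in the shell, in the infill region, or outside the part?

At z = 3.4 mm: the 11.5×9.5 cube contributes its full rectangle. Overall, the cross-section is a single solid region. The nearest boundary edge runs (11.50, 9.50)→(0.00, 9.50); distance from the point to it = 3.20 mm. The point is inside the cross-section and 3.20 mm from the nearest boundary — more than the 0.8 mm shell width (2 × 0.4), so it's in the infill interior.

infill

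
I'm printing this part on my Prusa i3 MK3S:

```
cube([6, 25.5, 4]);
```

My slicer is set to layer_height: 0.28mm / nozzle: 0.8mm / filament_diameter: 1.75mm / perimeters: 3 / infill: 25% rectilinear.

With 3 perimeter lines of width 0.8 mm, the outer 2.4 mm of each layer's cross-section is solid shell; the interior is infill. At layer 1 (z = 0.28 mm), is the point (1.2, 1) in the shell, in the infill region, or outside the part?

At z = 0.28 mm: the cube is present — its section is the full 6×25.5 rectangle. Overall, the cross-section is a single solid region. The nearest boundary edge runs (0.00, 0.00)→(6.00, 0.00); distance from the point to it = 1.00 mm. The point is inside the cross-section, 1.00 mm from the nearest boundary — within the 2.4 mm shell band (3 × 0.8).

shell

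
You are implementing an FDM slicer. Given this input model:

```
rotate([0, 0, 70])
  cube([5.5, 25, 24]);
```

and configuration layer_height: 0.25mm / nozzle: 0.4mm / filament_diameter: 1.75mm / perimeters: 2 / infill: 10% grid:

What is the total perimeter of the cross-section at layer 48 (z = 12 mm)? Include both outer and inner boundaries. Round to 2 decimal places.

61.00 mm

At z = 12 mm: the cube (footprint 5.5×25) is included at this height (perimeter 61.00 mm); (whole slice rotated 70° about Z — lengths, areas and connectivity unchanged). Overall, the cross-section is a single solid region. Total boundary length (outer) = 61.00 mm.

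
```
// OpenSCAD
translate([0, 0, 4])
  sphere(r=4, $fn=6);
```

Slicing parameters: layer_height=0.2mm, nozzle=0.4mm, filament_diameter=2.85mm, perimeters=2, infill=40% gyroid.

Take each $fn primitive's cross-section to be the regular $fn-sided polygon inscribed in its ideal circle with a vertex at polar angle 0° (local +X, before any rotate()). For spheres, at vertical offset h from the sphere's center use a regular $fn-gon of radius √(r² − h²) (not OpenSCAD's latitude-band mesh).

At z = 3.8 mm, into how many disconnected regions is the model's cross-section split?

1

At z = 3.8 mm: the r=4 sphere slices to a regular 6-gon of circumradius 3.995 (√(r²−h²) with h=0.2 from center). The result has 1 disconnected region.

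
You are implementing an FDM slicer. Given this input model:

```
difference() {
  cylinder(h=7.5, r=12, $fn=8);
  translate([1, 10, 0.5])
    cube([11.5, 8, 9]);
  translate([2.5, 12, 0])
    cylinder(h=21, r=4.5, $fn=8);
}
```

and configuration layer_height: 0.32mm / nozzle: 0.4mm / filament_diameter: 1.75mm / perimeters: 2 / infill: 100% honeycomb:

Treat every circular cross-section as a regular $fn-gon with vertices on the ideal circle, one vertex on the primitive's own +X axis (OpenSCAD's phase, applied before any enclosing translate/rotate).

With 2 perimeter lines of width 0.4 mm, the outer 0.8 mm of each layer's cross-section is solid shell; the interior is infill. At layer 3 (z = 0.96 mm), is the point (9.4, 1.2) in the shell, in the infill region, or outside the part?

infill

At z = 0.96 mm: the cylinder: section is a regular 8-gon, circumradius r=12; the 11.5×8 cube at (1, 10) contributes its full rectangle; the cylinder at (2.5, 12): section is a regular 8-gon, circumradius r=4.5; After the difference (first − rest): starting from the r=12 cylinder, the 11.5×8 cube at (1, 10) partially overlaps it — only the 3.04 mm² overlap (of its 92.00 mm²) is removed, clipping the outline; the r=4.5 cylinder at (2.5, 12) partially overlaps it — only the 16.23 mm² overlap (of its 57.28 mm²) is removed, clipping the outline — 1 connected region. Overall, the cross-section is a single solid region. The nearest boundary edge runs (8.49, 8.49)→(12.00, 0.00); distance from the point to it = 1.94 mm. The point is inside the cross-section and 1.94 mm from the nearest boundary — more than the 0.8 mm shell width (2 × 0.4), so it's in the infill interior.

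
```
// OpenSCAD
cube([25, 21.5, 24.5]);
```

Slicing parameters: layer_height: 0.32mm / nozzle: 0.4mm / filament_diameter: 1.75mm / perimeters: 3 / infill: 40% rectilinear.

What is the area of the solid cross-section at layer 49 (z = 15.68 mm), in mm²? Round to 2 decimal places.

537.50 mm²

At z = 15.68 mm: the cube (footprint 25×21.5) is included at this height (area 537.50 mm²). Overall, the cross-section is a single solid region. Net area = 537.50 mm².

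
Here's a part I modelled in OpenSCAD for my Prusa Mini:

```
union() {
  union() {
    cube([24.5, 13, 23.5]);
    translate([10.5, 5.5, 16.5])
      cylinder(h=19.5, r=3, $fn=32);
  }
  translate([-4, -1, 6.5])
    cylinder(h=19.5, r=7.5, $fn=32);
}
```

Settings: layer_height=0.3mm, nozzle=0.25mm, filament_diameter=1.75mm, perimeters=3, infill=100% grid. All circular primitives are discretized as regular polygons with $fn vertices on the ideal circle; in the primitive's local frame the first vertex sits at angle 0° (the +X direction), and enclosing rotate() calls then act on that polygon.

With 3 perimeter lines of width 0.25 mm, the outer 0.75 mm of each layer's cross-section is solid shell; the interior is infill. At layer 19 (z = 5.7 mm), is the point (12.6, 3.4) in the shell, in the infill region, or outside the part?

At z = 5.7 mm: the cube (footprint 24.5×13) is included at this height; the cylinder at (10.5, 5.5) is not intersected at this z (z outside [16.5, 36]); Merging all regions: only the 24.5×13 cube is present, so the union is just that shape — 1 connected region; the cylinder at (-4, -1) is absent (z outside [6.5, 26]); Taking the union: only the result so far is present, so the union is just that shape — 1 connected region. Overall, the cross-section is a single solid region. The nearest boundary edge runs (0.00, 0.00)→(24.50, 0.00); distance from the point to it = 3.40 mm. The point is inside the cross-section and 3.40 mm from the nearest boundary — more than the 0.75 mm shell width (3 × 0.25), so it's in the infill interior.

infill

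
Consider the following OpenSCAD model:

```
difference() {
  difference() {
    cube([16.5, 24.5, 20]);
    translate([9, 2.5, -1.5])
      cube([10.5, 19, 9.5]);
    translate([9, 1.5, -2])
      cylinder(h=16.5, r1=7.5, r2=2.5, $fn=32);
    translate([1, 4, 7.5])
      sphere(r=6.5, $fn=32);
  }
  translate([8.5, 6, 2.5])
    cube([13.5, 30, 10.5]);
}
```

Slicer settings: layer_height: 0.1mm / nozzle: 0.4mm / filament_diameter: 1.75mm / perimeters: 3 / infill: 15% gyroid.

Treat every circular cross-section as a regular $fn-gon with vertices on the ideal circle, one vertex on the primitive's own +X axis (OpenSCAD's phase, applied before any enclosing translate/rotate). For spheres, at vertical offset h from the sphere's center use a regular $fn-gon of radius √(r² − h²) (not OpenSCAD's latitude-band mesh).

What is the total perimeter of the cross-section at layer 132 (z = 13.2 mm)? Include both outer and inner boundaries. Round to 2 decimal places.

95.26 mm

At z = 13.2 mm: the 16.5×24.5 cube contributes its full rectangle (perimeter 82.00 mm); the cube at (9, 2.5) is absent (z outside [-1.5, 8]); the cone at (9, 1.5) contributes a regular 32-gon of circumradius 2.894 (interpolated between r1=7.5 and r2=2.5 at t=0.921) (perimeter = 2·32·2.894·sin(180°/32) = 18.15 mm); the r=6.5 sphere at (1, 4) slices to a regular 32-gon of circumradius 3.124 (√(r²−h²) with h=5.7 from center) (perimeter = 2·32·3.124·sin(180°/32) = 19.60 mm); After the difference (first − rest): starting from the 16.5×24.5 cube, the cone at (9, 1.5) partially overlaps it — only the 21.32 mm² overlap (of its 26.14 mm²) is removed, clipping the outline; the r=6.5 sphere at (1, 4) partially overlaps it — only the 21.35 mm² overlap (of its 30.47 mm²) is removed, clipping the outline — boundary = 95.26 mm; the cube at (8.5, 6) does not reach this height (z outside [2.5, 13]); Taking the first minus the rest: none of the subtracted shapes is present at this height, so the result so far is unchanged — boundary = 95.26 mm. Overall, the cross-section is a single solid region. Total boundary length (outer) = 95.26 mm.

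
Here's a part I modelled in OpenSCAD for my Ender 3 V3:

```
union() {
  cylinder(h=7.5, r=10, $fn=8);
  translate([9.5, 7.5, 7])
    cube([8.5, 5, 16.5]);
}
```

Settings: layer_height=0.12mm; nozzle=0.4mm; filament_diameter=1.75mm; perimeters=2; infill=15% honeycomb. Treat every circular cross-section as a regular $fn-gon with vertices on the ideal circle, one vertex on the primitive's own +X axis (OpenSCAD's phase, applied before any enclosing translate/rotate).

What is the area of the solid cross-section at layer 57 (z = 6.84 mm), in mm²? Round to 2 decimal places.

At z = 6.84 mm: the r=10 cylinder gives a regular 8-gon of circumradius 10 (constant along its height) (area = (8/2)·10.000²·sin(360°/8) = 282.84 mm²); the cube at (9.5, 7.5) does not reach this height (z outside [7, 23.5]); Taking the union: only the r=10 cylinder is present, so the union is just that shape — area = 282.84 mm². Overall, the cross-section is a single solid region. Net area = 282.84 mm².

282.84 mm²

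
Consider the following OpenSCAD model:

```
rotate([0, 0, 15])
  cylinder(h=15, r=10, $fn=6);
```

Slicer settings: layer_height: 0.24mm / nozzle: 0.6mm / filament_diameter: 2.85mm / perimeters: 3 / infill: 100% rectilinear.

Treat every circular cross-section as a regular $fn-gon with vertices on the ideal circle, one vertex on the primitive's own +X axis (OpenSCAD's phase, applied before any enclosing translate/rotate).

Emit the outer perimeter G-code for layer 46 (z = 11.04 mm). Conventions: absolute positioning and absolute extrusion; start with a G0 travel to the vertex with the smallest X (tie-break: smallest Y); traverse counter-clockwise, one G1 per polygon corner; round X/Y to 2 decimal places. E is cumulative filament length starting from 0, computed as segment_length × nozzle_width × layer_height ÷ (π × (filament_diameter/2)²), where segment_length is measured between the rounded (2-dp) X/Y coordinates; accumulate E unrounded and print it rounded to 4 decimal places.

G0 X-9.66 Y-2.59 Z11.04
G1 X-2.59 Y-9.66 E0.2257
G1 X7.07 Y-7.07 E0.4514
G1 X9.66 Y2.59 E0.6772
G1 X2.59 Y9.66 E0.9029
G1 X-7.07 Y7.07 E1.1286
G1 X-9.66 Y-2.59 E1.3544

At z = 11.04 mm: the cylinder: section is a regular 6-gon, circumradius r=10; (whole slice rotated 15° about Z — lengths, areas and connectivity unchanged). The outline is a single polygon with 6 vertices. Extrusion per mm of travel: 0.6 × 0.24 / (π × 1.425²) = 0.022573. Accumulating E over each segment gives final E = 1.3544.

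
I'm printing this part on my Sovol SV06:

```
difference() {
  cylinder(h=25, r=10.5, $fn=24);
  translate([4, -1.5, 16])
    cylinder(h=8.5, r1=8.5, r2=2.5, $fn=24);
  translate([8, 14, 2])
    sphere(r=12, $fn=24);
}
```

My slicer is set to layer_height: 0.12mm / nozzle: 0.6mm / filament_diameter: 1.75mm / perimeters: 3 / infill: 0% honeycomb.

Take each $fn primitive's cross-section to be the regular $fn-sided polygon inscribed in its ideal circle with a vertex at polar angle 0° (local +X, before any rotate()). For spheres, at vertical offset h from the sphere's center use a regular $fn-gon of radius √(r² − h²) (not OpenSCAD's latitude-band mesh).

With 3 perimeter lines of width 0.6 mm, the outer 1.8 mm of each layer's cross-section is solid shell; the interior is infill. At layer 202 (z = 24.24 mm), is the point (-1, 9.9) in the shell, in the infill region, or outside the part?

At z = 24.24 mm: the r=10.5 cylinder contributes a regular 24-gon of circumradius 10.5; the cone at (4, -1.5) (r1=8.5→r2=2.5) has section circumradius 2.684 here — a regular 24-gon; the sphere at (8, 14) does not reach this height (|z−center|=22.240 > r=12); Taking the first minus the rest: starting from the r=10.5 cylinder, the cone at (4, -1.5) lies wholly inside it (removes its full 22.37 mm² and its 16.81 mm outline becomes a hole wall) — 1 connected region with 1 hole. Overall, the cross-section is one region with 1 hole. The nearest boundary edge runs (-2.72, 10.14)→(0.00, 10.50); distance from the point to it = 0.46 mm. The point is inside the cross-section, 0.46 mm from the nearest boundary — within the 1.8 mm shell band (3 × 0.6).

shell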